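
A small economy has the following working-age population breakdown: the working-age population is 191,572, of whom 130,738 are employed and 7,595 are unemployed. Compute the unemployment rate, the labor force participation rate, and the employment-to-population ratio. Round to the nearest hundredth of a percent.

Unemployment rate ≈ 5.49%; labor force participation rate ≈ 72.21%; employment-population ratio ≈ 68.24%.

Labor force = employed + unemployed = 130,738 + 7,595 = 138,333.
Unemployment rate = 7,595 / 138,333 = 5.49%.
Labor force participation rate = 138,333 / 191,572 = 72.21%.
Employment-population ratio = 130,738 / 191,572 = 68.24%.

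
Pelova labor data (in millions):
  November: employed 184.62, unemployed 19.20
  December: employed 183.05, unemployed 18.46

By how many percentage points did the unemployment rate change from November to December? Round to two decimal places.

The unemployment rate changed by −0.26 percentage points.

November: labor force = 184.62 + 19.20 = 203.82; u = 19.20/203.82 = 9.42%.
December: labor force = 183.05 + 18.46 = 201.51; u = 18.46/201.51 = 9.16%.
Change = 9.16% − 9.42% = −0.26 pp.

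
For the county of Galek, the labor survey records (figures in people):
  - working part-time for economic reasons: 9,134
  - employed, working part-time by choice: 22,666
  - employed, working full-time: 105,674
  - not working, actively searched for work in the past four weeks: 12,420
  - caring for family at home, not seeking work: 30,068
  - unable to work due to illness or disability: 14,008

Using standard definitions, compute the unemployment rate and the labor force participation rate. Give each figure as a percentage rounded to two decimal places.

Employed = 9,134 + 22,666 + 105,674 = 137,474 (anyone who worked, including part-time for economic reasons, counts as employed).
Unemployed = 12,420.
Labor force = 137,474 + 12,420 = 149,894.
Not in labor force = 30,068 + 14,008 = 44,076 (those not working and not actively searching are outside the labor force).
Civilian working-age population = 149,894 + 44,076 = 193,970.
Unemployment rate = 12,420 / 149,894 = 8.29%.
Labor force participation rate = 149,894 / 193,970 = 77.28%.

Unemployment rate ≈ 8.29%; labor force participation rate ≈ 77.28%.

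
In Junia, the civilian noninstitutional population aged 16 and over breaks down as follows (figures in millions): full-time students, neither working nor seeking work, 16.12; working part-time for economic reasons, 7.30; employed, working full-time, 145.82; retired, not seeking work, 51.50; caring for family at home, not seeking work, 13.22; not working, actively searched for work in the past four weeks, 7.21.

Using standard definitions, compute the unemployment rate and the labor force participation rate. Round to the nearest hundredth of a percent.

Unemployment rate ≈ 4.50%; labor force participation rate ≈ 66.48%.

Employed = 7.30 + 145.82 = 153.12 million (anyone who worked, including part-time for economic reasons, counts as employed).
Unemployed = 7.21 million.
Labor force = 153.12 + 7.21 = 160.33 million.
Not in labor force = 16.12 + 51.50 + 13.22 = 80.84 million (those not working and not actively searching are outside the labor force).
Civilian working-age population = 160.33 + 80.84 = 241.17 million.
Unemployment rate = 7.21 / 160.33 = 4.50%.
Labor force participation rate = 160.33 / 241.17 = 66.48%.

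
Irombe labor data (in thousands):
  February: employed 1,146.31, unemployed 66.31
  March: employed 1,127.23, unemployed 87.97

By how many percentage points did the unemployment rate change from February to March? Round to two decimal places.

The unemployment rate changed by +1.77 percentage points.

February: labor force = 1,146.31 + 66.31 = 1,212.62; u = 66.31/1,212.62 = 5.47%.
March: labor force = 1,127.23 + 87.97 = 1,215.20; u = 87.97/1,215.20 = 7.24%.
Change = 7.24% − 5.47% = +1.77 pp.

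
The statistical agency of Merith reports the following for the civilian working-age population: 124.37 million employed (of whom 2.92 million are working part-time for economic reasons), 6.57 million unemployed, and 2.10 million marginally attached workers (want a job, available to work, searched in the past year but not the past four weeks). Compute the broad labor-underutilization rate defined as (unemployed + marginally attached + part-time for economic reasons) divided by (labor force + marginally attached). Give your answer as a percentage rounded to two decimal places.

Broad underutilization rate ≈ 8.71%.

Labor force = 124.37 + 6.57 = 130.94 million.
Numerator = 6.57 + 2.10 + 2.92 = 11.59 million.
Denominator = 130.94 + 2.10 = 133.04 million.
Broad rate = 11.59 / 133.04 = 8.71%.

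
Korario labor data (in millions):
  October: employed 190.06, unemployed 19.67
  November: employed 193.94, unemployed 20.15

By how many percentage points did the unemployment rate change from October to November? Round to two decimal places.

The unemployment rate changed by +0.03 percentage points.

October: labor force = 190.06 + 19.67 = 209.73; u = 19.67/209.73 = 9.38%.
November: labor force = 193.94 + 20.15 = 214.09; u = 20.15/214.09 = 9.41%.
Change = 9.41% − 9.38% = +0.03 pp.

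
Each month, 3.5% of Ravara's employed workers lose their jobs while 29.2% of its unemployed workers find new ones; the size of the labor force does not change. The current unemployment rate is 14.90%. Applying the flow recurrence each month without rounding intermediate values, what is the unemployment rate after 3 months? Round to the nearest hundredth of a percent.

Unemployment rate after three months ≈ 11.98%.

With a fixed labor force, u_{t+1} = u_t + s·(1−u_t) − f·u_t = u_t·(1−s−f) + s.
Here 1−s−f = 0.673 and s = 0.035.
u_1 = 0.149000 × 0.673 + 0.035 = 0.135277.
u_2 = 0.135277 × 0.673 + 0.035 = 0.126041.
u_3 = 0.126041 × 0.673 + 0.035 = 0.119826.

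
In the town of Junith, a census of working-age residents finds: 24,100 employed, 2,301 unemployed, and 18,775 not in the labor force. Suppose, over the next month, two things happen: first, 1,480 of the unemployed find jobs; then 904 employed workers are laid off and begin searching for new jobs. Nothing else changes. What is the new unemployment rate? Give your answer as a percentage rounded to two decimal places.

Initially, labor force = 24,100 + 2,301 = 26,401, so u = 2,301/26,401 = 8.72%.
After the first change, unemployed falls and employed rises by 1,480; labor force unchanged → E = 25,580, U = 821, labor force = 26,401.
After the second change, employed falls and unemployed rises by 904; labor force unchanged → E = 24,676, U = 1,725, labor force = 26,401.
New unemployment rate = 1,725 / 26,401 = 6.53%.

New unemployment rate ≈ 6.53%.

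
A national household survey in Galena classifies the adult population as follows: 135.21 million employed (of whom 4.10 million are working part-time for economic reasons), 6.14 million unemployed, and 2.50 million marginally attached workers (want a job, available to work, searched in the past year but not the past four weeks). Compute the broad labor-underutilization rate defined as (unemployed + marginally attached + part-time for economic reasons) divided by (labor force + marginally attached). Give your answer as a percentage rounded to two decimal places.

Labor force = 135.21 + 6.14 = 141.35 million.
Numerator = 6.14 + 2.50 + 4.10 = 12.74 million.
Denominator = 141.35 + 2.50 = 143.85 million.
Broad rate = 12.74 / 143.85 = 8.86%.

Broad underutilization rate ≈ 8.86%.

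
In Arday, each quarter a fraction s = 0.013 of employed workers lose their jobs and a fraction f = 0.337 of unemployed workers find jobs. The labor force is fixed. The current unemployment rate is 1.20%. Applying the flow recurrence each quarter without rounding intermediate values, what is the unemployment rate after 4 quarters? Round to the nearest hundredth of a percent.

With a fixed labor force, u_{t+1} = u_t + s·(1−u_t) − f·u_t = u_t·(1−s−f) + s.
Here 1−s−f = 0.650 and s = 0.013.
u_1 = 0.012000 × 0.650 + 0.013 = 0.020800.
u_2 = 0.020800 × 0.650 + 0.013 = 0.026520.
u_3 = 0.026520 × 0.650 + 0.013 = 0.030238.
u_4 = 0.030238 × 0.650 + 0.013 = 0.032655.

Unemployment rate after four quarters ≈ 3.27%.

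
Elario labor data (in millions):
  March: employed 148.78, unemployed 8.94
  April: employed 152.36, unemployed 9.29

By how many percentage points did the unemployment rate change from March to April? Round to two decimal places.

The unemployment rate changed by +0.08 percentage points.

March: labor force = 148.78 + 8.94 = 157.72; u = 8.94/157.72 = 5.67%.
April: labor force = 152.36 + 9.29 = 161.65; u = 9.29/161.65 = 5.75%.
Change = 5.75% − 5.67% = +0.08 pp.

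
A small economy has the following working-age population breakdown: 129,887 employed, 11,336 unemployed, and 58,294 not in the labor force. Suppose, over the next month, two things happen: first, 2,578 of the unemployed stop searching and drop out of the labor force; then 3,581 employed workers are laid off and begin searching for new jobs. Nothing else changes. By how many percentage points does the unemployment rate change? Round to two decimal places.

Initially, labor force = 129,887 + 11,336 = 141,223, so u = 11,336/141,223 = 8.03%.
After the first change, unemployed and labor force both fall by 2,578 → E = 129,887, U = 8,758, labor force = 138,645.
After the second change, employed falls and unemployed rises by 3,581; labor force unchanged → E = 126,306, U = 12,339, labor force = 138,645.
New unemployment rate = 12,339 / 138,645 = 8.90%.
Change = 8.90% − 8.03% = +0.87 percentage points.

The unemployment rate changes by +0.87 percentage points.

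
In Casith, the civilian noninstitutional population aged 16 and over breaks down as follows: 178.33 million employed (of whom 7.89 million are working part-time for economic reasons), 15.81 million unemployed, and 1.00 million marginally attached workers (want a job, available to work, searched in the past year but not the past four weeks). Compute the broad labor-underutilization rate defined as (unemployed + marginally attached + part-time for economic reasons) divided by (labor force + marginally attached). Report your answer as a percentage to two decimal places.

Broad underutilization rate ≈ 12.66%.

Labor force = 178.33 + 15.81 = 194.14 million.
Numerator = 15.81 + 1.00 + 7.89 = 24.70 million.
Denominator = 194.14 + 1.00 = 195.14 million.
Broad rate = 24.70 / 195.14 = 12.66%.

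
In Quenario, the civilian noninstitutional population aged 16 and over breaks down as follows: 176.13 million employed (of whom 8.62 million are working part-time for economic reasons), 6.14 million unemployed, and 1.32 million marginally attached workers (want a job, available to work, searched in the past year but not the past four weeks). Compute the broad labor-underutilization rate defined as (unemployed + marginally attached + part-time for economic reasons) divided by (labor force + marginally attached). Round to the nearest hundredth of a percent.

Labor force = 176.13 + 6.14 = 182.27 million.
Numerator = 6.14 + 1.32 + 8.62 = 16.08 million.
Denominator = 182.27 + 1.32 = 183.59 million.
Broad rate = 16.08 / 183.59 = 8.76%.

Broad underutilization rate ≈ 8.76%.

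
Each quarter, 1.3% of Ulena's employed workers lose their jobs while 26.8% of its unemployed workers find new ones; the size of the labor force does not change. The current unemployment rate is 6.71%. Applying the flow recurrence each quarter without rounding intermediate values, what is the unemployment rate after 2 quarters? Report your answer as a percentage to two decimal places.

With a fixed labor force, u_{t+1} = u_t + s·(1−u_t) − f·u_t = u_t·(1−s−f) + s.
Here 1−s−f = 0.719 and s = 0.013.
u_1 = 0.067100 × 0.719 + 0.013 = 0.061245.
u_2 = 0.061245 × 0.719 + 0.013 = 0.057035.

Unemployment rate after two quarters ≈ 5.70%.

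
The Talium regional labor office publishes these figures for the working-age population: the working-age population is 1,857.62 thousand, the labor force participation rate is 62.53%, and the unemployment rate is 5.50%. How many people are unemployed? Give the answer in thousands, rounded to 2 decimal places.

About 63.89 thousand are unemployed.

Labor force = 0.6253 × 1,857.62 = 1,161.57 thousand.
Unemployed = 0.0550 × 1,161.57 ≈ 63.89 thousand.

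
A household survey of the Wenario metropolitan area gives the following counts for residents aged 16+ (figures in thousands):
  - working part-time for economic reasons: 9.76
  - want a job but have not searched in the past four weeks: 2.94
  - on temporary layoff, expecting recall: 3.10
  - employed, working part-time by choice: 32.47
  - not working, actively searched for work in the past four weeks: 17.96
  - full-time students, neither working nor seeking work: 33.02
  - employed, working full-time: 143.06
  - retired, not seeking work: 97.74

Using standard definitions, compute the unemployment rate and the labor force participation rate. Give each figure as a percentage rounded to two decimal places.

Employed = 9.76 + 32.47 + 143.06 = 185.29 thousand (anyone who worked, including part-time for economic reasons, counts as employed).
Unemployed = 3.10 + 17.96 = 21.06 thousand (jobless and actively searching, or on temporary layoff).
Labor force = 185.29 + 21.06 = 206.35 thousand.
Not in labor force = 2.94 + 33.02 + 97.74 = 133.70 thousand (those not working and not actively searching are outside the labor force — including those who want a job but have given up searching).
Civilian working-age population = 206.35 + 133.70 = 340.05 thousand.
Unemployment rate = 21.06 / 206.35 = 10.21%.
Labor force participation rate = 206.35 / 340.05 = 60.68%.

Unemployment rate ≈ 10.21%; labor force participation rate ≈ 60.68%.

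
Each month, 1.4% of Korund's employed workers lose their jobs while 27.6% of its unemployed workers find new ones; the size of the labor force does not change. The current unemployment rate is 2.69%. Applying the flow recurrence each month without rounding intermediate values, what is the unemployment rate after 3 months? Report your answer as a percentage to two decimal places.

With a fixed labor force, u_{t+1} = u_t + s·(1−u_t) − f·u_t = u_t·(1−s−f) + s.
Here 1−s−f = 0.710 and s = 0.014.
u_1 = 0.026900 × 0.710 + 0.014 = 0.033099.
u_2 = 0.033099 × 0.710 + 0.014 = 0.037500.
u_3 = 0.037500 × 0.710 + 0.014 = 0.040625.

Unemployment rate after three months ≈ 4.06%.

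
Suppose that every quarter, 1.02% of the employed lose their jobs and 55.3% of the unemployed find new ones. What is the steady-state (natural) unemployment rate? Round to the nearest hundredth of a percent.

Steady-state unemployment rate ≈ 1.81%.

At steady state the flows balance: s·E = f·U, so U/(E+U) = s/(s+f).
u* = 1.02 / (1.02 + 55.3) = 1.02 / 56.32 = 1.81%.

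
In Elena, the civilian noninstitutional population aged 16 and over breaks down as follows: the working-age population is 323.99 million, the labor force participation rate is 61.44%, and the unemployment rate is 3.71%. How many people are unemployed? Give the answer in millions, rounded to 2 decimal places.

Labor force = 0.6144 × 323.99 = 199.06 million.
Unemployed = 0.0371 × 199.06 ≈ 7.39 million.

About 7.39 million are unemployed.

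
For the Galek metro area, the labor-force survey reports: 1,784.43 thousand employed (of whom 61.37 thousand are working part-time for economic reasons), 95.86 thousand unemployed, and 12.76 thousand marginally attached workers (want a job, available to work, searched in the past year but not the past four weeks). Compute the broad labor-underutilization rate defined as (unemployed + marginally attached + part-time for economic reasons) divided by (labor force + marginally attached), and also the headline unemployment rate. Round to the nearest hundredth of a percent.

Broad underutilization rate ≈ 8.98%; headline unemployment rate ≈ 5.10%.

Labor force = 1,784.43 + 95.86 = 1,880.29 thousand.
Numerator = 95.86 + 12.76 + 61.37 = 169.99 thousand.
Denominator = 1,880.29 + 12.76 = 1,893.05 thousand.
Broad rate = 169.99 / 1,893.05 = 8.98%.
Headline unemployment rate = 95.86 / 1,880.29 = 5.10%.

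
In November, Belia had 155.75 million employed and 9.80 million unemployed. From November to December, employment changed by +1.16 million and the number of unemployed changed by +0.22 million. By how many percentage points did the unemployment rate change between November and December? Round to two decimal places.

The unemployment rate changed by +0.08 percentage points.

November: labor force = 155.75 + 9.80 = 165.55; u = 9.80/165.55 = 5.92%.
December: labor force = 156.91 + 10.02 = 166.93; u = 10.02/166.93 = 6.00%.
Change = 6.00% − 5.92% = +0.08 pp.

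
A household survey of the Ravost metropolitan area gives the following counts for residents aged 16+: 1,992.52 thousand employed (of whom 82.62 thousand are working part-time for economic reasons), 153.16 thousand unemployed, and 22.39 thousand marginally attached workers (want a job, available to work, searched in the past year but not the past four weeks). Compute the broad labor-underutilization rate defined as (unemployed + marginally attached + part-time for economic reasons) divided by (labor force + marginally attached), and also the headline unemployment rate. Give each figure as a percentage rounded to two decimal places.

Broad underutilization rate ≈ 11.91%; headline unemployment rate ≈ 7.14%.

Labor force = 1,992.52 + 153.16 = 2,145.68 thousand.
Numerator = 153.16 + 22.39 + 82.62 = 258.17 thousand.
Denominator = 2,145.68 + 22.39 = 2,168.07 thousand.
Broad rate = 258.17 / 2,168.07 = 11.91%.
Headline unemployment rate = 153.16 / 2,145.68 = 7.14%.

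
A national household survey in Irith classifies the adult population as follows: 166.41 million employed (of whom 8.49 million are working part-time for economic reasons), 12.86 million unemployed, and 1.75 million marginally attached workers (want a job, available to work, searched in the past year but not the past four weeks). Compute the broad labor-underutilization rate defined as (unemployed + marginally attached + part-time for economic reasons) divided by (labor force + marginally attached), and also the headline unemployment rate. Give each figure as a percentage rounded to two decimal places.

Broad underutilization rate ≈ 12.76%; headline unemployment rate ≈ 7.17%.

Labor force = 166.41 + 12.86 = 179.27 million.
Numerator = 12.86 + 1.75 + 8.49 = 23.10 million.
Denominator = 179.27 + 1.75 = 181.02 million.
Broad rate = 23.10 / 181.02 = 12.76%.
Headline unemployment rate = 12.86 / 179.27 = 7.17%.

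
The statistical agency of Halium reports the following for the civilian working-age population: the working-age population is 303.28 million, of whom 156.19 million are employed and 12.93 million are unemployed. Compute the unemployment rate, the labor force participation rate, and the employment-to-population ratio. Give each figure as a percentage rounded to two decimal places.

Labor force = employed + unemployed = 156.19 + 12.93 = 169.12 million.
Unemployment rate = 12.93 / 169.12 = 7.65%.
Labor force participation rate = 169.12 / 303.28 = 55.76%.
Employment-population ratio = 156.19 / 303.28 = 51.50%.

Unemployment rate ≈ 7.65%; labor force participation rate ≈ 55.76%; employment-population ratio ≈ 51.50%.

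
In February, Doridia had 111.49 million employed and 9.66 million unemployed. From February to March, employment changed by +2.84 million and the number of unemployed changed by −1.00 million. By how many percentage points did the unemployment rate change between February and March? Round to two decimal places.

The unemployment rate changed by −0.93 percentage points.

February: labor force = 111.49 + 9.66 = 121.15; u = 9.66/121.15 = 7.97%.
March: labor force = 114.33 + 8.66 = 122.99; u = 8.66/122.99 = 7.04%.
Change = 7.04% − 7.97% = −0.93 pp.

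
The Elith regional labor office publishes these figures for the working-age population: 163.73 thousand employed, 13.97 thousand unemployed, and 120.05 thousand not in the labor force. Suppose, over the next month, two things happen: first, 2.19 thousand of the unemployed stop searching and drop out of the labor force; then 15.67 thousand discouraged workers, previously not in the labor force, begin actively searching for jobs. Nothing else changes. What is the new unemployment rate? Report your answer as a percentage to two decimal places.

Initially, labor force = 163.73 + 13.97 = 177.70 thousand, so u = 13.97/177.70 = 7.86%.
After the first change, unemployed and labor force both fall by 2.19 → E = 163.73, U = 11.78, labor force = 175.51 thousand.
After the second change, unemployed and labor force both rise by 15.67 → E = 163.73, U = 27.45, labor force = 191.18 thousand.
New unemployment rate = 27.45 / 191.18 = 14.36%.

New unemployment rate ≈ 14.36%.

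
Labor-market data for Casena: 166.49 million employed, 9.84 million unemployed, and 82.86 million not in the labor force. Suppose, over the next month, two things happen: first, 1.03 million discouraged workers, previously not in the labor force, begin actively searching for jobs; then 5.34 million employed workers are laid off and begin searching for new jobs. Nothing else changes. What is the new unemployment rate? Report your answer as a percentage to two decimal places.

New unemployment rate ≈ 9.14%.

Initially, labor force = 166.49 + 9.84 = 176.33 million, so u = 9.84/176.33 = 5.58%.
After the first change, unemployed and labor force both rise by 1.03 → E = 166.49, U = 10.87, labor force = 177.36 million.
After the second change, employed falls and unemployed rises by 5.34; labor force unchanged → E = 161.15, U = 16.21, labor force = 177.36 million.
New unemployment rate = 16.21 / 177.36 = 9.14%.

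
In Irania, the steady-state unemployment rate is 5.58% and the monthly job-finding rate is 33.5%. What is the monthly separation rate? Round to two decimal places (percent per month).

Separation rate ≈ 1.98% per month.

From u* = s/(s+f): s = u·f/(1−u).
s = 0.0558 × 33.5 / (1 − 0.0558) = 1.8693 / 0.9442 ≈ 1.98% per month.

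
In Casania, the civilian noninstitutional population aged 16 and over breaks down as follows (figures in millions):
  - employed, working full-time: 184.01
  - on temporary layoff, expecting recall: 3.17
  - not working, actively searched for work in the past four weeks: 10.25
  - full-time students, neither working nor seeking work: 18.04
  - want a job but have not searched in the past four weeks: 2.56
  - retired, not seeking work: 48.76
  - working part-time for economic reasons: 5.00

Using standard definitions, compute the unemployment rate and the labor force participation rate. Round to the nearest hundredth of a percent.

Employed = 184.01 + 5.00 = 189.01 million (anyone who worked, including part-time for economic reasons, counts as employed).
Unemployed = 3.17 + 10.25 = 13.42 million (jobless and actively searching, or on temporary layoff).
Labor force = 189.01 + 13.42 = 202.43 million.
Not in labor force = 18.04 + 2.56 + 48.76 = 69.36 million (those not working and not actively searching are outside the labor force — including those who want a job but have given up searching).
Civilian working-age population = 202.43 + 69.36 = 271.79 million.
Unemployment rate = 13.42 / 202.43 = 6.63%.
Labor force participation rate = 202.43 / 271.79 = 74.48%.

Unemployment rate ≈ 6.63%; labor force participation rate ≈ 74.48%.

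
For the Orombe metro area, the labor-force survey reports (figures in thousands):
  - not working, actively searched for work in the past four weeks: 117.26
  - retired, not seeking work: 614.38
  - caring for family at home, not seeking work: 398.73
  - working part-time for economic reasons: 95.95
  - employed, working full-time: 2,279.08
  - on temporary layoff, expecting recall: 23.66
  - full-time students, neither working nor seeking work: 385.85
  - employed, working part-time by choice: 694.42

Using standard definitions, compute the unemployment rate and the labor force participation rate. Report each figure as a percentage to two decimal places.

Employed = 95.95 + 2,279.08 + 694.42 = 3,069.45 thousand (anyone who worked, including part-time for economic reasons, counts as employed).
Unemployed = 117.26 + 23.66 = 140.92 thousand (jobless and actively searching, or on temporary layoff).
Labor force = 3,069.45 + 140.92 = 3,210.37 thousand.
Not in labor force = 614.38 + 398.73 + 385.85 = 1,398.96 thousand (those not working and not actively searching are outside the labor force).
Civilian working-age population = 3,210.37 + 1,398.96 = 4,609.33 thousand.
Unemployment rate = 140.92 / 3,210.37 = 4.39%.
Labor force participation rate = 3,210.37 / 4,609.33 = 69.65%.

Unemployment rate ≈ 4.39%; labor force participation rate ≈ 69.65%.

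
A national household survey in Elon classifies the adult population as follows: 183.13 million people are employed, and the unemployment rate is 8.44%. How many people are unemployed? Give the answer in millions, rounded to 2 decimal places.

Let U be the number unemployed. The labor force is E + U, and U/(E+U) = 0.0844.
So U = 0.0844 × 183.13 / (1 − 0.0844) = 15.4562 / 0.9156 ≈ 16.88 million.

About 16.88 million are unemployed.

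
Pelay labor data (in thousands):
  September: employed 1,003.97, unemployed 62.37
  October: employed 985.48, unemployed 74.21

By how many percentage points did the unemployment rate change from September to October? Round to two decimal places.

September: labor force = 1,003.97 + 62.37 = 1,066.34; u = 62.37/1,066.34 = 5.85%.
October: labor force = 985.48 + 74.21 = 1,059.69; u = 74.21/1,059.69 = 7.00%.
Change = 7.00% − 5.85% = +1.15 pp.

The unemployment rate changed by +1.15 percentage points.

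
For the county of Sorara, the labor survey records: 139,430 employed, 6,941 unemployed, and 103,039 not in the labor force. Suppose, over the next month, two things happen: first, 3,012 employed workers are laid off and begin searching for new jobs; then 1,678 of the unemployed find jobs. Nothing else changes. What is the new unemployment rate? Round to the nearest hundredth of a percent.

New unemployment rate ≈ 5.65%.

Initially, labor force = 139,430 + 6,941 = 146,371, so u = 6,941/146,371 = 4.74%.
After the first change, employed falls and unemployed rises by 3,012; labor force unchanged → E = 136,418, U = 9,953, labor force = 146,371.
After the second change, unemployed falls and employed rises by 1,678; labor force unchanged → E = 138,096, U = 8,275, labor force = 146,371.
New unemployment rate = 8,275 / 146,371 = 5.65%.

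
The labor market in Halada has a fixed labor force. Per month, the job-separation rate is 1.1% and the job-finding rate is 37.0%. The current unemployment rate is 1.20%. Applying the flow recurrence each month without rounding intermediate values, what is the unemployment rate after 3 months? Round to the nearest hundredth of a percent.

Unemployment rate after three months ≈ 2.49%.

With a fixed labor force, u_{t+1} = u_t + s·(1−u_t) − f·u_t = u_t·(1−s−f) + s.
Here 1−s−f = 0.619 and s = 0.011.
u_1 = 0.012000 × 0.619 + 0.011 = 0.018428.
u_2 = 0.018428 × 0.619 + 0.011 = 0.022407.
u_3 = 0.022407 × 0.619 + 0.011 = 0.024870.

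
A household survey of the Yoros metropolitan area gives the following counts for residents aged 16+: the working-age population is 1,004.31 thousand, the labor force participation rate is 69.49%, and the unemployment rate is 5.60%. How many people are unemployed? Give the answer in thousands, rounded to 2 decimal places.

About 39.08 thousand are unemployed.

Labor force = 0.6949 × 1,004.31 = 697.90 thousand.
Unemployed = 0.0560 × 697.90 ≈ 39.08 thousand.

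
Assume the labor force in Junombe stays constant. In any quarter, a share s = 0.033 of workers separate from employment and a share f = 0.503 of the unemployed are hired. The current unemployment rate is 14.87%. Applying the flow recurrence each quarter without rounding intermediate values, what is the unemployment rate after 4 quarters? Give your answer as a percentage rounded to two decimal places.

With a fixed labor force, u_{t+1} = u_t + s·(1−u_t) − f·u_t = u_t·(1−s−f) + s.
Here 1−s−f = 0.464 and s = 0.033.
u_1 = 0.148700 × 0.464 + 0.033 = 0.101997.
u_2 = 0.101997 × 0.464 + 0.033 = 0.080327.
u_3 = 0.080327 × 0.464 + 0.033 = 0.070272.
u_4 = 0.070272 × 0.464 + 0.033 = 0.065606.

Unemployment rate after four quarters ≈ 6.56%.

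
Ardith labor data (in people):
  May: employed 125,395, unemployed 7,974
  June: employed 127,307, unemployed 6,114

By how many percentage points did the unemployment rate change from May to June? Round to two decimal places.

The unemployment rate changed by −1.40 percentage points.

May: labor force = 125,395 + 7,974 = 133,369; u = 7,974/133,369 = 5.98%.
June: labor force = 127,307 + 6,114 = 133,421; u = 6,114/133,421 = 4.58%.
Change = 4.58% − 5.98% = −1.40 pp.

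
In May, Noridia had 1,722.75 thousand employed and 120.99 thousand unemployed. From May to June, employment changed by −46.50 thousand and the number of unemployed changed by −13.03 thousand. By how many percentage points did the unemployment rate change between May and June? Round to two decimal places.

May: labor force = 1,722.75 + 120.99 = 1,843.74; u = 120.99/1,843.74 = 6.56%.
June: labor force = 1,676.25 + 107.96 = 1,784.21; u = 107.96/1,784.21 = 6.05%.
Change = 6.05% − 6.56% = −0.51 pp.

The unemployment rate changed by −0.51 percentage points.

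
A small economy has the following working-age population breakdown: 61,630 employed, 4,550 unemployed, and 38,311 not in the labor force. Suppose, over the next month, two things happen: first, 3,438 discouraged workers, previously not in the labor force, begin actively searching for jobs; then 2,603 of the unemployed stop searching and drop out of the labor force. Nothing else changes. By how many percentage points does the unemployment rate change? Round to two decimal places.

Initially, labor force = 61,630 + 4,550 = 66,180, so u = 4,550/66,180 = 6.88%.
After the first change, unemployed and labor force both rise by 3,438 → E = 61,630, U = 7,988, labor force = 69,618.
After the second change, unemployed and labor force both fall by 2,603 → E = 61,630, U = 5,385, labor force = 67,015.
New unemployment rate = 5,385 / 67,015 = 8.04%.
Change = 8.04% − 6.88% = +1.16 percentage points.

The unemployment rate changes by +1.16 percentage points.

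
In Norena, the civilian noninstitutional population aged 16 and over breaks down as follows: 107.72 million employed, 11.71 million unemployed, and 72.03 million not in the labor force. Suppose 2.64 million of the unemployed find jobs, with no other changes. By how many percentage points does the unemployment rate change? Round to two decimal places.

The unemployment rate changes by −2.21 percentage points.

Initially, labor force = 107.72 + 11.71 = 119.43 million, so u = 11.71/119.43 = 9.80%.
After the change, unemployed falls and employed rises by 2.64; labor force unchanged → E = 110.36, U = 9.07, labor force = 119.43 million.
New unemployment rate = 9.07 / 119.43 = 7.59%.
Change = 7.59% − 9.80% = −2.21 percentage points.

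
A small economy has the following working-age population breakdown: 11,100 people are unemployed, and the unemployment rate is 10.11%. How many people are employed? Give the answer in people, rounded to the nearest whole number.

About 98,692 are employed.

Labor force = U / u = 11,100 / 0.1011 ≈ 109,792.
Employed = labor force − unemployed = 109,792 − 11,100 = 98,692.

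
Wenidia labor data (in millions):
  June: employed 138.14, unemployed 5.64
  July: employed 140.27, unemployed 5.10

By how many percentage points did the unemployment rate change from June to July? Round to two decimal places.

June: labor force = 138.14 + 5.64 = 143.78; u = 5.64/143.78 = 3.92%.
July: labor force = 140.27 + 5.10 = 145.37; u = 5.10/145.37 = 3.51%.
Change = 3.51% − 3.92% = −0.41 pp.

The unemployment rate changed by −0.41 percentage points.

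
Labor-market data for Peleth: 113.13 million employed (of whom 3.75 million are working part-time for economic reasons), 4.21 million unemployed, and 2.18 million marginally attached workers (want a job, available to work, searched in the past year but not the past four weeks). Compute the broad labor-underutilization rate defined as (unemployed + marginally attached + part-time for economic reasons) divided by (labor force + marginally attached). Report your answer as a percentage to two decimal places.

Broad underutilization rate ≈ 8.48%.

Labor force = 113.13 + 4.21 = 117.34 million.
Numerator = 4.21 + 2.18 + 3.75 = 10.14 million.
Denominator = 117.34 + 2.18 = 119.52 million.
Broad rate = 10.14 / 119.52 = 8.48%.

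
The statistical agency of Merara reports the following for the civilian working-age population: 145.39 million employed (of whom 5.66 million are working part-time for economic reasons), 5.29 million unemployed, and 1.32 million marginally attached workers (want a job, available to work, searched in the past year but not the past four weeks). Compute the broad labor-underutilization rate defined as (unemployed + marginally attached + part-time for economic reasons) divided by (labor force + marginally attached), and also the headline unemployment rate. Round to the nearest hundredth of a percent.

Broad underutilization rate ≈ 8.07%; headline unemployment rate ≈ 3.51%.

Labor force = 145.39 + 5.29 = 150.68 million.
Numerator = 5.29 + 1.32 + 5.66 = 12.27 million.
Denominator = 150.68 + 1.32 = 152.00 million.
Broad rate = 12.27 / 152.00 = 8.07%.
Headline unemployment rate = 5.29 / 150.68 = 3.51%.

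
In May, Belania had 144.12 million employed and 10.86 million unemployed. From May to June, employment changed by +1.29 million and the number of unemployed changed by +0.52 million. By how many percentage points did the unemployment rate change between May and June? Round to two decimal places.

The unemployment rate changed by +0.25 percentage points.

May: labor force = 144.12 + 10.86 = 154.98; u = 10.86/154.98 = 7.01%.
June: labor force = 145.41 + 11.38 = 156.79; u = 11.38/156.79 = 7.26%.
Change = 7.26% − 7.01% = +0.25 pp.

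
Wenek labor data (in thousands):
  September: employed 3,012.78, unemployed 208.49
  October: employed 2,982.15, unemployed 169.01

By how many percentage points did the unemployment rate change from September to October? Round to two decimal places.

September: labor force = 3,012.78 + 208.49 = 3,221.27; u = 208.49/3,221.27 = 6.47%.
October: labor force = 2,982.15 + 169.01 = 3,151.16; u = 169.01/3,151.16 = 5.36%.
Change = 5.36% − 6.47% = −1.11 pp.

The unemployment rate changed by −1.11 percentage points.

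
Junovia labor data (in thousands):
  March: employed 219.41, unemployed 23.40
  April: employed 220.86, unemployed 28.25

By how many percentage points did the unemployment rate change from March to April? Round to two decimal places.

The unemployment rate changed by +1.70 percentage points.

March: labor force = 219.41 + 23.40 = 242.81; u = 23.40/242.81 = 9.64%.
April: labor force = 220.86 + 28.25 = 249.11; u = 28.25/249.11 = 11.34%.
Change = 11.34% − 9.64% = +1.70 pp.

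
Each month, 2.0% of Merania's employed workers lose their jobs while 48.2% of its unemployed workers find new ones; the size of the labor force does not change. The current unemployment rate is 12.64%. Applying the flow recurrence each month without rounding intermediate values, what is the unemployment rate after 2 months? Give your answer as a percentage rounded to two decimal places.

Unemployment rate after two months ≈ 6.13%.

With a fixed labor force, u_{t+1} = u_t + s·(1−u_t) − f·u_t = u_t·(1−s−f) + s.
Here 1−s−f = 0.498 and s = 0.020.
u_1 = 0.126400 × 0.498 + 0.020 = 0.082947.
u_2 = 0.082947 × 0.498 + 0.020 = 0.061308.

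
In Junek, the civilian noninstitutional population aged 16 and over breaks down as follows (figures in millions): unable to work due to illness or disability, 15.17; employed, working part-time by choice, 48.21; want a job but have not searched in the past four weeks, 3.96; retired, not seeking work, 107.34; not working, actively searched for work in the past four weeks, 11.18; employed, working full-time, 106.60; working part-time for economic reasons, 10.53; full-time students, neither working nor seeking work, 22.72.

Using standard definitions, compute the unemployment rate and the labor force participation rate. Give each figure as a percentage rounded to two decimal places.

Employed = 48.21 + 106.60 + 10.53 = 165.34 million (anyone who worked, including part-time for economic reasons, counts as employed).
Unemployed = 11.18 million.
Labor force = 165.34 + 11.18 = 176.52 million.
Not in labor force = 15.17 + 3.96 + 107.34 + 22.72 = 149.19 million (those not working and not actively searching are outside the labor force — including those who want a job but have given up searching).
Civilian working-age population = 176.52 + 149.19 = 325.71 million.
Unemployment rate = 11.18 / 176.52 = 6.33%.
Labor force participation rate = 176.52 / 325.71 = 54.20%.

Unemployment rate ≈ 6.33%; labor force participation rate ≈ 54.20%.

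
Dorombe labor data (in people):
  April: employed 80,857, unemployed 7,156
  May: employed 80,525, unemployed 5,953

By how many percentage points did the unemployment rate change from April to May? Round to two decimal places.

April: labor force = 80,857 + 7,156 = 88,013; u = 7,156/88,013 = 8.13%.
May: labor force = 80,525 + 5,953 = 86,478; u = 5,953/86,478 = 6.88%.
Change = 6.88% − 8.13% = −1.25 pp.

The unemployment rate changed by −1.25 percentage points.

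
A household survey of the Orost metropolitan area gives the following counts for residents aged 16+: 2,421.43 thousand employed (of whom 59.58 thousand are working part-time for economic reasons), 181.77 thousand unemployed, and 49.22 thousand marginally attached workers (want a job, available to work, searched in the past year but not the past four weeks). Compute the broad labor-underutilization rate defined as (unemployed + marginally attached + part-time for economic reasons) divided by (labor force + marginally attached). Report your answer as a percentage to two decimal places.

Labor force = 2,421.43 + 181.77 = 2,603.20 thousand.
Numerator = 181.77 + 49.22 + 59.58 = 290.57 thousand.
Denominator = 2,603.20 + 49.22 = 2,652.42 thousand.
Broad rate = 290.57 / 2,652.42 = 10.95%.

Broad underutilization rate ≈ 10.95%.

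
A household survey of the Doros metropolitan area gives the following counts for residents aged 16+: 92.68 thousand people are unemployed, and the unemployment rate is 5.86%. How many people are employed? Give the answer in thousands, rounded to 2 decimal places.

Labor force = U / u = 92.68 / 0.0586 ≈ 1,581.57 thousand.
Employed = labor force − unemployed = 1,581.57 − 92.68 = 1,488.89 thousand.

About 1,488.89 thousand are employed.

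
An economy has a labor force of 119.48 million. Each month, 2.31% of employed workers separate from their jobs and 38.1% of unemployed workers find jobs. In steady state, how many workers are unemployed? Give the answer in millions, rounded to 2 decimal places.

Steady-state unemployment rate u* = s/(s+f) = 2.31/(2.31+38.1) = 0.057164.
Unemployed = u* × labor force = 0.057164 × 119.48 ≈ 6.83 million.

About 6.83 million are unemployed in steady state.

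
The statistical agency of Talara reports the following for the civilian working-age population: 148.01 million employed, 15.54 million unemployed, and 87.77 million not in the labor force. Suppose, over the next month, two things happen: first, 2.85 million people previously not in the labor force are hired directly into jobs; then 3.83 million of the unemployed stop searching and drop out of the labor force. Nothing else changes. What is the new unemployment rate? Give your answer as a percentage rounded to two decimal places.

Initially, labor force = 148.01 + 15.54 = 163.55 million, so u = 15.54/163.55 = 9.50%.
After the first change, employed and labor force both rise by 2.85; unemployed unchanged → E = 150.86, U = 15.54, labor force = 166.40 million.
After the second change, unemployed and labor force both fall by 3.83 → E = 150.86, U = 11.71, labor force = 162.57 million.
New unemployment rate = 11.71 / 162.57 = 7.20%.

New unemployment rate ≈ 7.20%.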